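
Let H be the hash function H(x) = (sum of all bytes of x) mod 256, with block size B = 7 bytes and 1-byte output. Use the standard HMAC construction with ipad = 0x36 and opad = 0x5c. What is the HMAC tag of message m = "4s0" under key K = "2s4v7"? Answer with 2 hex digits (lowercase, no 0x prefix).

Key "2s4v7" = 32 73 34 76 37 is 5 bytes ≤ B = 7; zero-pad to 7 bytes: K' = 32 73 34 76 37 00 00.
K' ⊕ ipad = 04 45 02 40 01 36 36.  K' ⊕ opad = 6e 2f 68 2a 6b 5c 5c.
Inner input = (K'⊕ipad) ∥ m = 04 45 02 40 01 36 36 ∥ 34 73 30.
Inner hash: sum = 4+69+2+64+1+54+54+52+115+48 = 463; mod 256 = 207 → cf.
Outer input = (K'⊕opad) ∥ inner = 6e 2f 68 2a 6b 5c 5c ∥ cf.
Outer hash (tag): sum = 110+47+104+42+107+92+92+207 = 801; mod 256 = 33 → 21.

21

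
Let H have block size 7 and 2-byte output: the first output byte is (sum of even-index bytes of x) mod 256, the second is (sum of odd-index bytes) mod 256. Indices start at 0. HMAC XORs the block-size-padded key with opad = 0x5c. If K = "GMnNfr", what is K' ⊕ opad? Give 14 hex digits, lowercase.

Key "GMnNfr" = 47 4d 6e 4e 66 72 is 6 bytes ≤ B = 7; zero-pad to 7 bytes: K' = 47 4d 6e 4e 66 72 00.
XOR each byte with 0x5c: 47⊕5c=1b, 4d⊕5c=11, 6e⊕5c=32, 4e⊕5c=12, 66⊕5c=3a, 72⊕5c=2e, 00⊕5c=5c.

1b1132123a2e5c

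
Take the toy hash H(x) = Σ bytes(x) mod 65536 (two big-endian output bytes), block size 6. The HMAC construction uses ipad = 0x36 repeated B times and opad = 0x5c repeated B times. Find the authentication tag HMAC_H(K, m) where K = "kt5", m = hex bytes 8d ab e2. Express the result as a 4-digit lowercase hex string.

023d

Key "kt5" = 6b 74 35 is 3 bytes ≤ B = 6; zero-pad to 6 bytes: K' = 6b 74 35 00 00 00.
K' ⊕ ipad = 5d 42 03 36 36 36.  K' ⊕ opad = 37 28 69 5c 5c 5c.
Inner input = (K'⊕ipad) ∥ m = 5d 42 03 36 36 36 ∥ 8d ab e2.
Inner hash: sum = 93+66+3+54+54+54+141+171+226 = 862 → 03 5e.
Outer input = (K'⊕opad) ∥ inner = 37 28 69 5c 5c 5c ∥ 03 5e.
Outer hash (tag): sum = 55+40+105+92+92+92+3+94 = 573 → 02 3d.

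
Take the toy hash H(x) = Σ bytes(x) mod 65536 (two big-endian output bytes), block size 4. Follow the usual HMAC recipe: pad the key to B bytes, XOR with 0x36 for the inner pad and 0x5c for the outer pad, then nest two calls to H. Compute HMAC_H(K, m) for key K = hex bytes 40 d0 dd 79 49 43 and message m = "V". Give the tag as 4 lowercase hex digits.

Key hex bytes 40 d0 dd 79 49 43 is 6 bytes > B = 4, so hash it first: H(key) = 02 f2, then zero-pad to 4 bytes: K' = 02 f2 00 00.
K' ⊕ ipad = 34 c4 36 36.  K' ⊕ opad = 5e ae 5c 5c.
Inner input = (K'⊕ipad) ∥ m = 34 c4 36 36 ∥ 56.
Inner hash: sum = 52+196+54+54+86 = 442 → 01 ba.
Outer input = (K'⊕opad) ∥ inner = 5e ae 5c 5c ∥ 01 ba.
Outer hash (tag): sum = 94+174+92+92+1+186 = 639 → 02 7f.

027f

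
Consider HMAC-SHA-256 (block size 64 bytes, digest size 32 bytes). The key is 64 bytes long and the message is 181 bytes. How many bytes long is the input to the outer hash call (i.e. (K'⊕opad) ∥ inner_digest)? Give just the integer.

96

Key is 64 ≤ 64 bytes, zero-padded: |K'| = 64.
Outer input = (K'⊕opad) ∥ H(inner) → 64 + 32 = 96 bytes.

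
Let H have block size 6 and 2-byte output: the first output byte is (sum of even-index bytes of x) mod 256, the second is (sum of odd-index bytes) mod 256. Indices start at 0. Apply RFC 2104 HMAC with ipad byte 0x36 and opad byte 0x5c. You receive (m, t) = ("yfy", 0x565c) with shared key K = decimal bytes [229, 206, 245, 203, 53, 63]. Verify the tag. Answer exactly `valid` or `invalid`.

Key decimal bytes [229, 206, 245, 203, 53, 63] = e5 ce f5 cb 35 3f is exactly B = 6 bytes: K' = e5 ce f5 cb 35 3f.
K' ⊕ ipad = d3 f8 c3 fd 03 09; K' ⊕ opad = b9 92 a9 97 69 63.
Inner hash: even-index sum = 651 mod 256 = 139; odd-index sum = 612 mod 256 = 100 → 8b 64.
Outer hash (recomputed tag): even-index sum = 598 mod 256 = 86; odd-index sum = 496 mod 256 = 240 → 56 f0.
Recomputed tag = 56f0; claimed = 565c → mismatch.

invalid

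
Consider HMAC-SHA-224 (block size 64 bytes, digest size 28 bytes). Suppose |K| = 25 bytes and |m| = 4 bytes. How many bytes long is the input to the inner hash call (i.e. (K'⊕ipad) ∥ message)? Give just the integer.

Key is 25 ≤ 64 bytes, zero-padded: |K'| = 64.
Inner input = (K'⊕ipad) ∥ m → 64 + 4 = 68 bytes.

68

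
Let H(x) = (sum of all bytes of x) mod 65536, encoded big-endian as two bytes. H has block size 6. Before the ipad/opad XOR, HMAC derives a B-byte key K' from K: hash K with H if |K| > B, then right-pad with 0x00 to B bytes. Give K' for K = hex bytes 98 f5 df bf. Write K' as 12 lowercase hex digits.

98f5dfbf0000

Key hex bytes 98 f5 df bf is 4 bytes ≤ B = 6; zero-pad to 6 bytes: K' = 98 f5 df bf 00 00.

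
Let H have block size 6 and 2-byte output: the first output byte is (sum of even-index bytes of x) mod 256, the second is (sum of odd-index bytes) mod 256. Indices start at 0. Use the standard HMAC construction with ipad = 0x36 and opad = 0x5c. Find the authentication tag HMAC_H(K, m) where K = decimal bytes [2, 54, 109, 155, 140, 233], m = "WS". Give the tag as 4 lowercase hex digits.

Key decimal bytes [2, 54, 109, 155, 140, 233] = 02 36 6d 9b 8c e9 is exactly B = 6 bytes: K' = 02 36 6d 9b 8c e9.
K' ⊕ ipad = 34 00 5b ad ba df.  K' ⊕ opad = 5e 6a 31 c7 d0 b5.
Inner input = (K'⊕ipad) ∥ m = 34 00 5b ad ba df ∥ 57 53.
Inner hash: even-index sum = 416 mod 256 = 160; odd-index sum = 479 mod 256 = 223 → a0 df.
Outer input = (K'⊕opad) ∥ inner = 5e 6a 31 c7 d0 b5 ∥ a0 df.
Outer hash (tag): even-index sum = 511 mod 256 = 255; odd-index sum = 709 mod 256 = 197 → ff c5.

ffc5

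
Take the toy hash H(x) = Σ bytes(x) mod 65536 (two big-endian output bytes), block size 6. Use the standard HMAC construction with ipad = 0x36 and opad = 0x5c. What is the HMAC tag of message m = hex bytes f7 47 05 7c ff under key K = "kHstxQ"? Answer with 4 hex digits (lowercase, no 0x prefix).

01ac

Key "kHstxQ" = 6b 48 73 74 78 51 is exactly B = 6 bytes: K' = 6b 48 73 74 78 51.
K' ⊕ ipad = 5d 7e 45 42 4e 67.  K' ⊕ opad = 37 14 2f 28 24 0d.
Inner input = (K'⊕ipad) ∥ m = 5d 7e 45 42 4e 67 ∥ f7 47 05 7c ff.
Inner hash: sum = 93+126+69+66+78+103+247+71+5+124+255 = 1237 → 04 d5.
Outer input = (K'⊕opad) ∥ inner = 37 14 2f 28 24 0d ∥ 04 d5.
Outer hash (tag): sum = 55+20+47+40+36+13+4+213 = 428 → 01 ac.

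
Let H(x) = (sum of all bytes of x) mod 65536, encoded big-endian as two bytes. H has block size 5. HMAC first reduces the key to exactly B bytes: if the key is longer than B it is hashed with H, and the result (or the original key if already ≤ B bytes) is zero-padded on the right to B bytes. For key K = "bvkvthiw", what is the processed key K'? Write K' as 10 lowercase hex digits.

0375000000

|K| = 8 > B = 5, so first hash the key.
H(K): sum = 98+118+107+118+116+104+105+119 = 885 → 03 75.
Zero-pad H(K) = 03 75 to 5 bytes: K' = 03 75 00 00 00.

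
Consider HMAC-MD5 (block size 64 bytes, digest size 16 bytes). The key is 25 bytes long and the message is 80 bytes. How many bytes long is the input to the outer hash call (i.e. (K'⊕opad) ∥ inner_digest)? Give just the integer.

Key is 25 ≤ 64 bytes, zero-padded: |K'| = 64.
Outer input = (K'⊕opad) ∥ H(inner) → 64 + 16 = 80 bytes.

80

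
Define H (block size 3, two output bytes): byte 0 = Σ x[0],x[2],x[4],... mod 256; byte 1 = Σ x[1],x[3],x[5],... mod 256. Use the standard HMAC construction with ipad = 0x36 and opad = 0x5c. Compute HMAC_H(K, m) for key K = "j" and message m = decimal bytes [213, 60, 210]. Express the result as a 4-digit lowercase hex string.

6f2a

Key "j" = 6a is 1 byte ≤ B = 3; zero-pad to 3 bytes: K' = 6a 00 00.
K' ⊕ ipad = 5c 36 36.  K' ⊕ opad = 36 5c 5c.
Inner input = (K'⊕ipad) ∥ m = 5c 36 36 ∥ d5 3c d2.
Inner hash: even-index sum = 206 mod 256 = 206; odd-index sum = 477 mod 256 = 221 → ce dd.
Outer input = (K'⊕opad) ∥ inner = 36 5c 5c ∥ ce dd.
Outer hash (tag): even-index sum = 367 mod 256 = 111; odd-index sum = 298 mod 256 = 42 → 6f 2a.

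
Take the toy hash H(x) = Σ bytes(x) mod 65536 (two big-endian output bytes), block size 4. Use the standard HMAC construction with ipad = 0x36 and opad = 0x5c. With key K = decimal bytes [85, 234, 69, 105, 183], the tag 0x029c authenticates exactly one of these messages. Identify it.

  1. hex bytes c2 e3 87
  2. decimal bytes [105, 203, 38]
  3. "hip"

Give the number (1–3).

Key decimal bytes [85, 234, 69, 105, 183] = 55 ea 45 69 b7 is 5 bytes > B = 4, so hash it first: H(key) = 02 a4, then zero-pad to 4 bytes: K' = 02 a4 00 00.
K' ⊕ ipad = 34 92 36 36; K' ⊕ opad = 5e f8 5c 5c.
m1: inner = H(34 92 36 36 c2 e3 87) = 03 5e; tag = H(5e f8 5c 5c 03 5e) = 026f
m2: inner = H(34 92 36 36 69 cb 26) = 02 8c; tag = H(5e f8 5c 5c 02 8c) = 029c ← matches
m3: inner = H(34 92 36 36 68 69 70) = 02 73; tag = H(5e f8 5c 5c 02 73) = 0283

2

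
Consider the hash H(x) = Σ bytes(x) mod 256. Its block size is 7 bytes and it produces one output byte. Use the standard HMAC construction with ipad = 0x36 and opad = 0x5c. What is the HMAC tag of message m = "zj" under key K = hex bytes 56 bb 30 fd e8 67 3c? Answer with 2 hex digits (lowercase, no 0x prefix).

Key hex bytes 56 bb 30 fd e8 67 3c is exactly B = 7 bytes: K' = 56 bb 30 fd e8 67 3c.
K' ⊕ ipad = 60 8d 06 cb de 51 0a.  K' ⊕ opad = 0a e7 6c a1 b4 3b 60.
Inner input = (K'⊕ipad) ∥ m = 60 8d 06 cb de 51 0a ∥ 7a 6a.
Inner hash: sum = 96+141+6+203+222+81+10+122+106 = 987; mod 256 = 219 → db.
Outer input = (K'⊕opad) ∥ inner = 0a e7 6c a1 b4 3b 60 ∥ db.
Outer hash (tag): sum = 10+231+108+161+180+59+96+219 = 1064; mod 256 = 40 → 28.

28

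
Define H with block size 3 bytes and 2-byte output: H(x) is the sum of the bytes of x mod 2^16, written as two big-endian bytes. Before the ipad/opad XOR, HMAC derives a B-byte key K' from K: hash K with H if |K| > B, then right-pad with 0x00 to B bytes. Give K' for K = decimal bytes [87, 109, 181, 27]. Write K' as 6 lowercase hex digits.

019400

|K| = 4 > B = 3, so first hash the key.
H(K): sum = 87+109+181+27 = 404 → 01 94.
Zero-pad H(K) = 01 94 to 3 bytes: K' = 01 94 00.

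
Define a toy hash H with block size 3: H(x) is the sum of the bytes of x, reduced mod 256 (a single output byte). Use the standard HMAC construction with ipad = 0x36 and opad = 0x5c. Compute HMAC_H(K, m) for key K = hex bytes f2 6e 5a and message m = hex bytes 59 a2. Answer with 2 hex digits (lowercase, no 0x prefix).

69

Key hex bytes f2 6e 5a is exactly B = 3 bytes: K' = f2 6e 5a.
K' ⊕ ipad = c4 58 6c.  K' ⊕ opad = ae 32 06.
Inner input = (K'⊕ipad) ∥ m = c4 58 6c ∥ 59 a2.
Inner hash: sum = 196+88+108+89+162 = 643; mod 256 = 131 → 83.
Outer input = (K'⊕opad) ∥ inner = ae 32 06 ∥ 83.
Outer hash (tag): sum = 174+50+6+131 = 361; mod 256 = 105 → 69.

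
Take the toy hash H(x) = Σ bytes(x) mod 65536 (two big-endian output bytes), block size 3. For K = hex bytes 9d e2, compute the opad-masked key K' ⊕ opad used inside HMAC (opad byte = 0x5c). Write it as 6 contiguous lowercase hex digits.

Key hex bytes 9d e2 is 2 bytes ≤ B = 3; zero-pad to 3 bytes: K' = 9d e2 00.
XOR each byte with 0x5c: 9d⊕5c=c1, e2⊕5c=be, 00⊕5c=5c.

c1be5c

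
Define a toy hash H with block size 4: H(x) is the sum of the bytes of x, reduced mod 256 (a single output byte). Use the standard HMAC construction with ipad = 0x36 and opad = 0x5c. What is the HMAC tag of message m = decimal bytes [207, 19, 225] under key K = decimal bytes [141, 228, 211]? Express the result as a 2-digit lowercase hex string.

Key decimal bytes [141, 228, 211] = 8d e4 d3 is 3 bytes ≤ B = 4; zero-pad to 4 bytes: K' = 8d e4 d3 00.
K' ⊕ ipad = bb d2 e5 36.  K' ⊕ opad = d1 b8 8f 5c.
Inner input = (K'⊕ipad) ∥ m = bb d2 e5 36 ∥ cf 13 e1.
Inner hash: sum = 187+210+229+54+207+19+225 = 1131; mod 256 = 107 → 6b.
Outer input = (K'⊕opad) ∥ inner = d1 b8 8f 5c ∥ 6b.
Outer hash (tag): sum = 209+184+143+92+107 = 735; mod 256 = 223 → df.

df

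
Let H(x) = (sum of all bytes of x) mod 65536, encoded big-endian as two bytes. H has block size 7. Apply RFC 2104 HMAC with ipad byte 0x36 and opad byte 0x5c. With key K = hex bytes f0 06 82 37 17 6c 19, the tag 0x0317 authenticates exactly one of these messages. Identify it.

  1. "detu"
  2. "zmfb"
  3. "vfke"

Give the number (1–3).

2

Key hex bytes f0 06 82 37 17 6c 19 is exactly B = 7 bytes: K' = f0 06 82 37 17 6c 19.
K' ⊕ ipad = c6 30 b4 01 21 5a 2f; K' ⊕ opad = ac 5a de 6b 4b 30 45.
m1: inner = H(c6 30 b4 01 21 5a 2f 64 65 74 75) = 04 07; tag = H(ac 5a de 6b 4b 30 45 04 07) = 031a
m2: inner = H(c6 30 b4 01 21 5a 2f 7a 6d 66 62) = 04 04; tag = H(ac 5a de 6b 4b 30 45 04 04) = 0317 ← matches
m3: inner = H(c6 30 b4 01 21 5a 2f 76 66 6b 65) = 04 01; tag = H(ac 5a de 6b 4b 30 45 04 01) = 0314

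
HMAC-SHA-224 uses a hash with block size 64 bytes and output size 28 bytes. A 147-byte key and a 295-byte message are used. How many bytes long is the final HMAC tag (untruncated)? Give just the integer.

28

The tag is one SHA-224 digest: 28 bytes.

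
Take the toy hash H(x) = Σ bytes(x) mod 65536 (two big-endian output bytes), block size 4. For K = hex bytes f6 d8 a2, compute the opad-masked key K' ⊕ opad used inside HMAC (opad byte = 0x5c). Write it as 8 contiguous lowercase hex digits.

aa84fe5c

Key hex bytes f6 d8 a2 is 3 bytes ≤ B = 4; zero-pad to 4 bytes: K' = f6 d8 a2 00.
XOR each byte with 0x5c: f6⊕5c=aa, d8⊕5c=84, a2⊕5c=fe, 00⊕5c=5c.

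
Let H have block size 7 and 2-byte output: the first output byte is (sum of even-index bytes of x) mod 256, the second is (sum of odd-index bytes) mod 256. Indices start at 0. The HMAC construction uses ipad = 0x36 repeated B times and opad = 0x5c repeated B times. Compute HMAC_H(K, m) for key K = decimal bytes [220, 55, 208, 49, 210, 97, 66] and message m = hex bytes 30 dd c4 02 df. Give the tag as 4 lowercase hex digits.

Key decimal bytes [220, 55, 208, 49, 210, 97, 66] = dc 37 d0 31 d2 61 42 is exactly B = 7 bytes: K' = dc 37 d0 31 d2 61 42.
K' ⊕ ipad = ea 01 e6 07 e4 57 74.  K' ⊕ opad = 80 6b 8c 6d 8e 3d 1e.
Inner input = (K'⊕ipad) ∥ m = ea 01 e6 07 e4 57 74 ∥ 30 dd c4 02 df.
Inner hash: even-index sum = 1031 mod 256 = 7; odd-index sum = 562 mod 256 = 50 → 07 32.
Outer input = (K'⊕opad) ∥ inner = 80 6b 8c 6d 8e 3d 1e ∥ 07 32.
Outer hash (tag): even-index sum = 490 mod 256 = 234; odd-index sum = 284 mod 256 = 28 → ea 1c.

ea1c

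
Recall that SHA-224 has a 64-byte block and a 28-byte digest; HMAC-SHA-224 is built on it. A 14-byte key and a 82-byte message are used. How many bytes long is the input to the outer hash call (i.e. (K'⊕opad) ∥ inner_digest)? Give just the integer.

92

Key is 14 ≤ 64 bytes, zero-padded: |K'| = 64.
Outer input = (K'⊕opad) ∥ H(inner) → 64 + 28 = 92 bytes.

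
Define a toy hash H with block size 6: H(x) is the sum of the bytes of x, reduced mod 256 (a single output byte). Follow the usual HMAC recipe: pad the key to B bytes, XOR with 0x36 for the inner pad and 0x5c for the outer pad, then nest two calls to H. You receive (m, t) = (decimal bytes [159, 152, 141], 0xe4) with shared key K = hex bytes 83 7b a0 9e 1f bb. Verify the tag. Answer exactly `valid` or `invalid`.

Key hex bytes 83 7b a0 9e 1f bb is exactly B = 6 bytes: K' = 83 7b a0 9e 1f bb.
K' ⊕ ipad = b5 4d 96 a8 29 8d; K' ⊕ opad = df 27 fc c2 43 e7.
Inner hash: sum = 181+77+150+168+41+141+159+152+141 = 1210; mod 256 = 186 → ba.
Outer hash (recomputed tag): sum = 223+39+252+194+67+231+186 = 1192; mod 256 = 168 → a8.
Recomputed tag = a8; claimed = e4 → mismatch.

invalid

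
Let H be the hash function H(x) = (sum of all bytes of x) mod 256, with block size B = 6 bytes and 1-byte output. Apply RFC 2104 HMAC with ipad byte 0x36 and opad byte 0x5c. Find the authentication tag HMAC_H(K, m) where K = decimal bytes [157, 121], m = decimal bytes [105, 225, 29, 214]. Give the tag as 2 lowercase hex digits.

Key decimal bytes [157, 121] = 9d 79 is 2 bytes ≤ B = 6; zero-pad to 6 bytes: K' = 9d 79 00 00 00 00.
K' ⊕ ipad = ab 4f 36 36 36 36.  K' ⊕ opad = c1 25 5c 5c 5c 5c.
Inner input = (K'⊕ipad) ∥ m = ab 4f 36 36 36 36 ∥ 69 e1 1d d6.
Inner hash: sum = 171+79+54+54+54+54+105+225+29+214 = 1039; mod 256 = 15 → 0f.
Outer input = (K'⊕opad) ∥ inner = c1 25 5c 5c 5c 5c ∥ 0f.
Outer hash (tag): sum = 193+37+92+92+92+92+15 = 613; mod 256 = 101 → 65.

65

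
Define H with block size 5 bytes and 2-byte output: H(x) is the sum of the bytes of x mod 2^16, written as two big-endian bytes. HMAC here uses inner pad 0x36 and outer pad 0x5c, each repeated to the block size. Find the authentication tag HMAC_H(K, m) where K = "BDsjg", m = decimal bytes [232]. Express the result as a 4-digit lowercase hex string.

0198

Key "BDsjg" = 42 44 73 6a 67 is exactly B = 5 bytes: K' = 42 44 73 6a 67.
K' ⊕ ipad = 74 72 45 5c 51.  K' ⊕ opad = 1e 18 2f 36 3b.
Inner input = (K'⊕ipad) ∥ m = 74 72 45 5c 51 ∥ e8.
Inner hash: sum = 116+114+69+92+81+232 = 704 → 02 c0.
Outer input = (K'⊕opad) ∥ inner = 1e 18 2f 36 3b ∥ 02 c0.
Outer hash (tag): sum = 30+24+47+54+59+2+192 = 408 → 01 98.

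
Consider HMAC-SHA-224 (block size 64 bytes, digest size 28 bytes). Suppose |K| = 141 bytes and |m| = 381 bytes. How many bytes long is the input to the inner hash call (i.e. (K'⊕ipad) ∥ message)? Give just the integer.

Key is 141 > 64 bytes, so it is hashed to 28 bytes then zero-padded to 64: |K'| = 64.
Inner input = (K'⊕ipad) ∥ m → 64 + 381 = 445 bytes.

445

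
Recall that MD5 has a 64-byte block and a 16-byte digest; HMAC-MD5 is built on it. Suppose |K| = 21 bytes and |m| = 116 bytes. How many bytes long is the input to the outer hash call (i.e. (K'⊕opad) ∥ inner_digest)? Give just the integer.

80

Key is 21 ≤ 64 bytes, zero-padded: |K'| = 64.
Outer input = (K'⊕opad) ∥ H(inner) → 64 + 16 = 80 bytes.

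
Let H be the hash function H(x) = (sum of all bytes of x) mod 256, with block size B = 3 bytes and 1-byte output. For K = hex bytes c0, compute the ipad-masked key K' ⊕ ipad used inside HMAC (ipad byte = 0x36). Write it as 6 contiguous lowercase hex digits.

Key hex bytes c0 is 1 byte ≤ B = 3; zero-pad to 3 bytes: K' = c0 00 00.
XOR each byte with 0x36: c0⊕36=f6, 00⊕36=36, 00⊕36=36.

f63636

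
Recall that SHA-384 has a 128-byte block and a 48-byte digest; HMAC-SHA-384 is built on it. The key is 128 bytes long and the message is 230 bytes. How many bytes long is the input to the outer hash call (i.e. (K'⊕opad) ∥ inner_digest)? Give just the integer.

176

Key is 128 ≤ 128 bytes, zero-padded: |K'| = 128.
Outer input = (K'⊕opad) ∥ H(inner) → 128 + 48 = 176 bytes.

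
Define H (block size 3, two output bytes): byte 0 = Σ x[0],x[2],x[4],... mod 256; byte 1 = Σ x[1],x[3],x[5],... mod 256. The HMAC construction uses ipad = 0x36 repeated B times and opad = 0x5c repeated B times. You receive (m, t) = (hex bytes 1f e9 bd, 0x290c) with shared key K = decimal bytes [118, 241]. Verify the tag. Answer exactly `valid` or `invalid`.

valid

Key decimal bytes [118, 241] = 76 f1 is 2 bytes ≤ B = 3; zero-pad to 3 bytes: K' = 76 f1 00.
K' ⊕ ipad = 40 c7 36; K' ⊕ opad = 2a ad 5c.
Inner hash: even-index sum = 351 mod 256 = 95; odd-index sum = 419 mod 256 = 163 → 5f a3.
Outer hash (recomputed tag): even-index sum = 297 mod 256 = 41; odd-index sum = 268 mod 256 = 12 → 29 0c.
Recomputed tag = 290c; claimed = 290c → match.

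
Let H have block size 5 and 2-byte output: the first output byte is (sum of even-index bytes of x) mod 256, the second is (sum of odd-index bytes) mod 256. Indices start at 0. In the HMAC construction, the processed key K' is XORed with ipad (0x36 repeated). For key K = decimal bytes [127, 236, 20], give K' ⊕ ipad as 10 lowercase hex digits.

49da223636

Key decimal bytes [127, 236, 20] = 7f ec 14 is 3 bytes ≤ B = 5; zero-pad to 5 bytes: K' = 7f ec 14 00 00.
XOR each byte with 0x36: 7f⊕36=49, ec⊕36=da, 14⊕36=22, 00⊕36=36, 00⊕36=36.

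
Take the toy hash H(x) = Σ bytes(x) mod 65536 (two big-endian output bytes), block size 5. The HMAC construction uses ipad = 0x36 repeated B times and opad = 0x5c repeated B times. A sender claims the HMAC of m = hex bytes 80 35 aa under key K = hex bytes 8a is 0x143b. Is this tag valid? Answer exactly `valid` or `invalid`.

invalid

Key hex bytes 8a is 1 byte ≤ B = 5; zero-pad to 5 bytes: K' = 8a 00 00 00 00.
K' ⊕ ipad = bc 36 36 36 36; K' ⊕ opad = d6 5c 5c 5c 5c.
Inner hash: sum = 188+54+54+54+54+128+53+170 = 755 → 02 f3.
Outer hash (recomputed tag): sum = 214+92+92+92+92+2+243 = 827 → 03 3b.
Recomputed tag = 033b; claimed = 143b → mismatch.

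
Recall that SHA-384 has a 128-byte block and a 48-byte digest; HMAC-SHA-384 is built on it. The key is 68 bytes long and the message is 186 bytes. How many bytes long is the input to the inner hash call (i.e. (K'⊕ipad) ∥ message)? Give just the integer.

314

Key is 68 ≤ 128 bytes, zero-padded: |K'| = 128.
Inner input = (K'⊕ipad) ∥ m → 128 + 186 = 314 bytes.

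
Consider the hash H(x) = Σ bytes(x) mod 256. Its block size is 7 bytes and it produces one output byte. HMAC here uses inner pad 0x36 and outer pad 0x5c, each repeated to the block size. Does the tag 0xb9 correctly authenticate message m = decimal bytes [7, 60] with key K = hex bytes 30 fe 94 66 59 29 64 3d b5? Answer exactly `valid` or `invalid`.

Key hex bytes 30 fe 94 66 59 29 64 3d b5 is 9 bytes > B = 7, so hash it first: H(key) = 00, then zero-pad to 7 bytes: K' = 00 00 00 00 00 00 00.
K' ⊕ ipad = 36 36 36 36 36 36 36; K' ⊕ opad = 5c 5c 5c 5c 5c 5c 5c.
Inner hash: sum = 54+54+54+54+54+54+54+7+60 = 445; mod 256 = 189 → bd.
Outer hash (recomputed tag): sum = 92+92+92+92+92+92+92+189 = 833; mod 256 = 65 → 41.
Recomputed tag = 41; claimed = b9 → mismatch.

invalid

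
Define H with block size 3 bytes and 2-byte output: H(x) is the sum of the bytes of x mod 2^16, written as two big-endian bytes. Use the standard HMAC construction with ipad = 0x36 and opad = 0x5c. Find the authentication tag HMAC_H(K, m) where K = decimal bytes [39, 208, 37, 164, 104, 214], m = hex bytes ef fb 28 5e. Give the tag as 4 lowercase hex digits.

0201

Key decimal bytes [39, 208, 37, 164, 104, 214] = 27 d0 25 a4 68 d6 is 6 bytes > B = 3, so hash it first: H(key) = 02 fe, then zero-pad to 3 bytes: K' = 02 fe 00.
K' ⊕ ipad = 34 c8 36.  K' ⊕ opad = 5e a2 5c.
Inner input = (K'⊕ipad) ∥ m = 34 c8 36 ∥ ef fb 28 5e.
Inner hash: sum = 52+200+54+239+251+40+94 = 930 → 03 a2.
Outer input = (K'⊕opad) ∥ inner = 5e a2 5c ∥ 03 a2.
Outer hash (tag): sum = 94+162+92+3+162 = 513 → 02 01.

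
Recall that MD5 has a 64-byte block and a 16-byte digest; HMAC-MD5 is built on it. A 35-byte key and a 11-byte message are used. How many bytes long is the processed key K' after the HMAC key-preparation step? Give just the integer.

Key is 35 ≤ 64 bytes, zero-padded: |K'| = 64.

64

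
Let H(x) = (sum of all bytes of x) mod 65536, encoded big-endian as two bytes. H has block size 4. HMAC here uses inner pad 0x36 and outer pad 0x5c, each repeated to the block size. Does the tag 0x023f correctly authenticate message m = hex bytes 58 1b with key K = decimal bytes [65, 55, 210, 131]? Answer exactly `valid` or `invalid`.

invalid

Key decimal bytes [65, 55, 210, 131] = 41 37 d2 83 is exactly B = 4 bytes: K' = 41 37 d2 83.
K' ⊕ ipad = 77 01 e4 b5; K' ⊕ opad = 1d 6b 8e df.
Inner hash: sum = 119+1+228+181+88+27 = 644 → 02 84.
Outer hash (recomputed tag): sum = 29+107+142+223+2+132 = 635 → 02 7b.
Recomputed tag = 027b; claimed = 023f → mismatch.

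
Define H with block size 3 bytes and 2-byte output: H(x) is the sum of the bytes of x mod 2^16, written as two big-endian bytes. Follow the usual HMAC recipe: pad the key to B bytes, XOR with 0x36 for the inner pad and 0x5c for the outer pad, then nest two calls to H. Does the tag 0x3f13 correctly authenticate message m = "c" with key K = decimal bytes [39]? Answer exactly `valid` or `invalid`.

Key decimal bytes [39] = 27 is 1 byte ≤ B = 3; zero-pad to 3 bytes: K' = 27 00 00.
K' ⊕ ipad = 11 36 36; K' ⊕ opad = 7b 5c 5c.
Inner hash: sum = 17+54+54+99 = 224 → 00 e0.
Outer hash (recomputed tag): sum = 123+92+92+0+224 = 531 → 02 13.
Recomputed tag = 0213; claimed = 3f13 → mismatch.

invalid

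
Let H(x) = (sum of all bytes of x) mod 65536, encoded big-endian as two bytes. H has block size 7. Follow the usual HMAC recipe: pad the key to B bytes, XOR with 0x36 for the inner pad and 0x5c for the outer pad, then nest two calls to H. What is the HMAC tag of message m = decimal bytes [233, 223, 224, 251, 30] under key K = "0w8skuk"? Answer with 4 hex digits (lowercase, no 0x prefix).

021e

Key "0w8skuk" = 30 77 38 73 6b 75 6b is exactly B = 7 bytes: K' = 30 77 38 73 6b 75 6b.
K' ⊕ ipad = 06 41 0e 45 5d 43 5d.  K' ⊕ opad = 6c 2b 64 2f 37 29 37.
Inner input = (K'⊕ipad) ∥ m = 06 41 0e 45 5d 43 5d ∥ e9 df e0 fb 1e.
Inner hash: sum = 6+65+14+69+93+67+93+233+223+224+251+30 = 1368 → 05 58.
Outer input = (K'⊕opad) ∥ inner = 6c 2b 64 2f 37 29 37 ∥ 05 58.
Outer hash (tag): sum = 108+43+100+47+55+41+55+5+88 = 542 → 02 1e.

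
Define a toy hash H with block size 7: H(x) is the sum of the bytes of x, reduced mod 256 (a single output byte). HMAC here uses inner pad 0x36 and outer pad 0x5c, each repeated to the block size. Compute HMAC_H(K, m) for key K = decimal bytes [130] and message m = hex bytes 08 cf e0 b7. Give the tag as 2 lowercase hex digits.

6c

Key decimal bytes [130] = 82 is 1 byte ≤ B = 7; zero-pad to 7 bytes: K' = 82 00 00 00 00 00 00.
K' ⊕ ipad = b4 36 36 36 36 36 36.  K' ⊕ opad = de 5c 5c 5c 5c 5c 5c.
Inner input = (K'⊕ipad) ∥ m = b4 36 36 36 36 36 36 ∥ 08 cf e0 b7.
Inner hash: sum = 180+54+54+54+54+54+54+8+207+224+183 = 1126; mod 256 = 102 → 66.
Outer input = (K'⊕opad) ∥ inner = de 5c 5c 5c 5c 5c 5c ∥ 66.
Outer hash (tag): sum = 222+92+92+92+92+92+92+102 = 876; mod 256 = 108 → 6c.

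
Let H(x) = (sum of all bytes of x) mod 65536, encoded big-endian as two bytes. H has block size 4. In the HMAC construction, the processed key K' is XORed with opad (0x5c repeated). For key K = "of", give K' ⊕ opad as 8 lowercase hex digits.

Key "of" = 6f 66 is 2 bytes ≤ B = 4; zero-pad to 4 bytes: K' = 6f 66 00 00.
XOR each byte with 0x5c: 6f⊕5c=33, 66⊕5c=3a, 00⊕5c=5c, 00⊕5c=5c.

333a5c5c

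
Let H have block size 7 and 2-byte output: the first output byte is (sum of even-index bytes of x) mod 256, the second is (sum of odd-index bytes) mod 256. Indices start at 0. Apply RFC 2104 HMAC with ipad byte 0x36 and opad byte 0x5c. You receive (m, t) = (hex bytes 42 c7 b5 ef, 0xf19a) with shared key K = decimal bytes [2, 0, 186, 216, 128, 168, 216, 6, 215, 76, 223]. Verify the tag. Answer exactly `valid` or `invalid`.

Key decimal bytes [2, 0, 186, 216, 128, 168, 216, 6, 215, 76, 223] = 02 00 ba d8 80 a8 d8 06 d7 4c df is 11 bytes > B = 7, so hash it first: H(key) = ca d2, then zero-pad to 7 bytes: K' = ca d2 00 00 00 00 00.
K' ⊕ ipad = fc e4 36 36 36 36 36; K' ⊕ opad = 96 8e 5c 5c 5c 5c 5c.
Inner hash: even-index sum = 852 mod 256 = 84; odd-index sum = 583 mod 256 = 71 → 54 47.
Outer hash (recomputed tag): even-index sum = 497 mod 256 = 241; odd-index sum = 410 mod 256 = 154 → f1 9a.
Recomputed tag = f19a; claimed = f19a → match.

valid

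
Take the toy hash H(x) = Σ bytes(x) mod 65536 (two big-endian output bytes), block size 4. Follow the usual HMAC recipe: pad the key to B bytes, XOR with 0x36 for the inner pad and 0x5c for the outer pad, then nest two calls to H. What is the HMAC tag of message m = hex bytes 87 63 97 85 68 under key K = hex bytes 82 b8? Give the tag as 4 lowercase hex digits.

Key hex bytes 82 b8 is 2 bytes ≤ B = 4; zero-pad to 4 bytes: K' = 82 b8 00 00.
K' ⊕ ipad = b4 8e 36 36.  K' ⊕ opad = de e4 5c 5c.
Inner input = (K'⊕ipad) ∥ m = b4 8e 36 36 ∥ 87 63 97 85 68.
Inner hash: sum = 180+142+54+54+135+99+151+133+104 = 1052 → 04 1c.
Outer input = (K'⊕opad) ∥ inner = de e4 5c 5c ∥ 04 1c.
Outer hash (tag): sum = 222+228+92+92+4+28 = 666 → 02 9a.

029a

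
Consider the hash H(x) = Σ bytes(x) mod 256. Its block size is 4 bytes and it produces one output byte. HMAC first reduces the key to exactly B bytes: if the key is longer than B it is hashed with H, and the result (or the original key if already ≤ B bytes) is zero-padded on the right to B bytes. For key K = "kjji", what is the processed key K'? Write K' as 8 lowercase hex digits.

6b6a6a69

Key "kjji" = 6b 6a 6a 69 is exactly B = 4 bytes: K' = 6b 6a 6a 69.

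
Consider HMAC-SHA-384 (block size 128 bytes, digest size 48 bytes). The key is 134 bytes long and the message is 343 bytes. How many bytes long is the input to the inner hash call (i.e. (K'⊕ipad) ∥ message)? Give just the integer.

471

Key is 134 > 128 bytes, so it is hashed to 48 bytes then zero-padded to 128: |K'| = 128.
Inner input = (K'⊕ipad) ∥ m → 128 + 343 = 471 bytes.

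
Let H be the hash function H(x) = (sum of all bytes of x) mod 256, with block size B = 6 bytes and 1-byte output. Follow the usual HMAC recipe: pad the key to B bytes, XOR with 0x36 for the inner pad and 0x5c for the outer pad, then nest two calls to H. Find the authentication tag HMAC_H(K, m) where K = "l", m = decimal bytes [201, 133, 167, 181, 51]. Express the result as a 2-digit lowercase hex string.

41

Key "l" = 6c is 1 byte ≤ B = 6; zero-pad to 6 bytes: K' = 6c 00 00 00 00 00.
K' ⊕ ipad = 5a 36 36 36 36 36.  K' ⊕ opad = 30 5c 5c 5c 5c 5c.
Inner input = (K'⊕ipad) ∥ m = 5a 36 36 36 36 36 ∥ c9 85 a7 b5 33.
Inner hash: sum = 90+54+54+54+54+54+201+133+167+181+51 = 1093; mod 256 = 69 → 45.
Outer input = (K'⊕opad) ∥ inner = 30 5c 5c 5c 5c 5c ∥ 45.
Outer hash (tag): sum = 48+92+92+92+92+92+69 = 577; mod 256 = 65 → 41.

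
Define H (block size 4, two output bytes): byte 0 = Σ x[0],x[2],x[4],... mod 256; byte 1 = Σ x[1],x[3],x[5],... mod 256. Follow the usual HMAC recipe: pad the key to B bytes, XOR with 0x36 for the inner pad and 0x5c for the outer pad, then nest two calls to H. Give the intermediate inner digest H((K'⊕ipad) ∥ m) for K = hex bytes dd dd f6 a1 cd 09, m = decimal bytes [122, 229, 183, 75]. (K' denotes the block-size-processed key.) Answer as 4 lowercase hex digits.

fd17

Key hex bytes dd dd f6 a1 cd 09 is 6 bytes > B = 4, so hash it first: H(key) = a0 87, then zero-pad to 4 bytes: K' = a0 87 00 00.
K' ⊕ ipad = 96 b1 36 36.
Inner input = 96 b1 36 36 ∥ 7a e5 b7 4b.
Inner hash: even-index sum = 509 mod 256 = 253; odd-index sum = 535 mod 256 = 23 → fd 17.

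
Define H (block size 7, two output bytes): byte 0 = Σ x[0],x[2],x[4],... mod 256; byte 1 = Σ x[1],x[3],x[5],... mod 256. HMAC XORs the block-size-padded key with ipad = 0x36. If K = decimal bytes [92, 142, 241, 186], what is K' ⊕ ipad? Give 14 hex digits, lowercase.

6ab8c78c363636

Key decimal bytes [92, 142, 241, 186] = 5c 8e f1 ba is 4 bytes ≤ B = 7; zero-pad to 7 bytes: K' = 5c 8e f1 ba 00 00 00.
XOR each byte with 0x36: 5c⊕36=6a, 8e⊕36=b8, f1⊕36=c7, ba⊕36=8c, 00⊕36=36, 00⊕36=36, 00⊕36=36.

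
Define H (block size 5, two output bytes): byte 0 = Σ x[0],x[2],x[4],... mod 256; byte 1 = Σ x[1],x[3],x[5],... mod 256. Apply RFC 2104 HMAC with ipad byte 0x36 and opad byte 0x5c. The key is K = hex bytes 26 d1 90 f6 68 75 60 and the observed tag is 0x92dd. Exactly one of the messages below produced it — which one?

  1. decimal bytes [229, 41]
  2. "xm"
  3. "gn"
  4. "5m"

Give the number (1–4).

Key hex bytes 26 d1 90 f6 68 75 60 is 7 bytes > B = 5, so hash it first: H(key) = 7e 3c, then zero-pad to 5 bytes: K' = 7e 3c 00 00 00.
K' ⊕ ipad = 48 0a 36 36 36; K' ⊕ opad = 22 60 5c 5c 5c.
m1: inner = H(48 0a 36 36 36 e5 29) = dd 25; tag = H(22 60 5c 5c 5c dd 25) = ff99
m2: inner = H(48 0a 36 36 36 78 6d) = 21 b8; tag = H(22 60 5c 5c 5c 21 b8) = 92dd ← matches
m3: inner = H(48 0a 36 36 36 67 6e) = 22 a7; tag = H(22 60 5c 5c 5c 22 a7) = 81de
m4: inner = H(48 0a 36 36 36 35 6d) = 21 75; tag = H(22 60 5c 5c 5c 21 75) = 4fdd

2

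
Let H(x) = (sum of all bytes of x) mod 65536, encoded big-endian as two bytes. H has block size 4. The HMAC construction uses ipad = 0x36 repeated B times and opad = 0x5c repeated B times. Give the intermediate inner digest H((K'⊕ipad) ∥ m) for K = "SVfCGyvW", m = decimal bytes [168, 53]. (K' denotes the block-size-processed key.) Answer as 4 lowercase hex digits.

Key "SVfCGyvW" = 53 56 66 43 47 79 76 57 is 8 bytes > B = 4, so hash it first: H(key) = 02 df, then zero-pad to 4 bytes: K' = 02 df 00 00.
K' ⊕ ipad = 34 e9 36 36.
Inner input = 34 e9 36 36 ∥ a8 35.
Inner hash: sum = 52+233+54+54+168+53 = 614 → 02 66.

0266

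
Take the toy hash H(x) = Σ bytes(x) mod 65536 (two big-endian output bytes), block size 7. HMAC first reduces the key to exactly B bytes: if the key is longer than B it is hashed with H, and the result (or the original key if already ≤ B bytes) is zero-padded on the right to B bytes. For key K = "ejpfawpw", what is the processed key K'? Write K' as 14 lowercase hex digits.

03640000000000

|K| = 8 > B = 7, so first hash the key.
H(K): sum = 101+106+112+102+97+119+112+119 = 868 → 03 64.
Zero-pad H(K) = 03 64 to 7 bytes: K' = 03 64 00 00 00 00 00.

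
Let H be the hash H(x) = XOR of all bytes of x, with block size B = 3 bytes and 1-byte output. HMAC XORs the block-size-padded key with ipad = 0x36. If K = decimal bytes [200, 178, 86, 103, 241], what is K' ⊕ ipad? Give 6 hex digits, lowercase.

8c3636

Key decimal bytes [200, 178, 86, 103, 241] = c8 b2 56 67 f1 is 5 bytes > B = 3, so hash it first: H(key) = ba, then zero-pad to 3 bytes: K' = ba 00 00.
XOR each byte with 0x36: ba⊕36=8c, 00⊕36=36, 00⊕36=36.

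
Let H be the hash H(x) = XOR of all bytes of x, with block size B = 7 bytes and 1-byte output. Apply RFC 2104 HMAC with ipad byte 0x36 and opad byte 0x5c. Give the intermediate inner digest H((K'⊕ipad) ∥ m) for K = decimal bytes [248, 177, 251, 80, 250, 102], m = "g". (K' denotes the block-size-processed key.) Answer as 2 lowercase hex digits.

2f

Key decimal bytes [248, 177, 251, 80, 250, 102] = f8 b1 fb 50 fa 66 is 6 bytes ≤ B = 7; zero-pad to 7 bytes: K' = f8 b1 fb 50 fa 66 00.
K' ⊕ ipad = ce 87 cd 66 cc 50 36.
Inner input = ce 87 cd 66 cc 50 36 ∥ 67.
Inner hash: XOR ce⊕87⊕cd⊕66⊕cc⊕50⊕36⊕67 = 2f.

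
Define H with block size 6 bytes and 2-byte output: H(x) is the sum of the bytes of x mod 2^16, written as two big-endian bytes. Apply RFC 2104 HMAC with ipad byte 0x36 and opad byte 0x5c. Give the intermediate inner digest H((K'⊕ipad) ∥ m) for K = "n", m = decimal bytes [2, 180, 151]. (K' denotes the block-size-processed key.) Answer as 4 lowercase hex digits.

02b3

Key "n" = 6e is 1 byte ≤ B = 6; zero-pad to 6 bytes: K' = 6e 00 00 00 00 00.
K' ⊕ ipad = 58 36 36 36 36 36.
Inner input = 58 36 36 36 36 36 ∥ 02 b4 97.
Inner hash: sum = 88+54+54+54+54+54+2+180+151 = 691 → 02 b3.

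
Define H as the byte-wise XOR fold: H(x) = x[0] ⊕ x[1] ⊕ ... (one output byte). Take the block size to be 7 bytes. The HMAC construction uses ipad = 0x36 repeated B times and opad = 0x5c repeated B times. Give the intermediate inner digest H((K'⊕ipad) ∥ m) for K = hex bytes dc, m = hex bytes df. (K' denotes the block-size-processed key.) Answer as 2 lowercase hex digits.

Key hex bytes dc is 1 byte ≤ B = 7; zero-pad to 7 bytes: K' = dc 00 00 00 00 00 00.
K' ⊕ ipad = ea 36 36 36 36 36 36.
Inner input = ea 36 36 36 36 36 36 ∥ df.
Inner hash: XOR ea⊕36⊕36⊕36⊕36⊕36⊕36⊕df = 35.

35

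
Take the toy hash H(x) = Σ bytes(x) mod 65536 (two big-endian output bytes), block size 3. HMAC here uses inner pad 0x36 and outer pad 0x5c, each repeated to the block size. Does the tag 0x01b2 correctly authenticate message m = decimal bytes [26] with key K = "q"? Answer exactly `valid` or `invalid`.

valid

Key "q" = 71 is 1 byte ≤ B = 3; zero-pad to 3 bytes: K' = 71 00 00.
K' ⊕ ipad = 47 36 36; K' ⊕ opad = 2d 5c 5c.
Inner hash: sum = 71+54+54+26 = 205 → 00 cd.
Outer hash (recomputed tag): sum = 45+92+92+0+205 = 434 → 01 b2.
Recomputed tag = 01b2; claimed = 01b2 → match.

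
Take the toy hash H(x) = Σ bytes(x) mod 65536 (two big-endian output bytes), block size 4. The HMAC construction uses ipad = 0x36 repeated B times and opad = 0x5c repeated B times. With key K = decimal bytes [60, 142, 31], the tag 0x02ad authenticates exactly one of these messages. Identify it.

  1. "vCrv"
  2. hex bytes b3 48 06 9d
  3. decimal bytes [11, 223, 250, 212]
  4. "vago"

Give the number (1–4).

Key decimal bytes [60, 142, 31] = 3c 8e 1f is 3 bytes ≤ B = 4; zero-pad to 4 bytes: K' = 3c 8e 1f 00.
K' ⊕ ipad = 0a b8 29 36; K' ⊕ opad = 60 d2 43 5c.
m1: inner = H(0a b8 29 36 76 43 72 76) = 02 c2; tag = H(60 d2 43 5c 02 c2) = 0295
m2: inner = H(0a b8 29 36 b3 48 06 9d) = 02 bf; tag = H(60 d2 43 5c 02 bf) = 0292
m3: inner = H(0a b8 29 36 0b df fa d4) = 03 d9; tag = H(60 d2 43 5c 03 d9) = 02ad ← matches
m4: inner = H(0a b8 29 36 76 61 67 6f) = 02 ce; tag = H(60 d2 43 5c 02 ce) = 02a1

3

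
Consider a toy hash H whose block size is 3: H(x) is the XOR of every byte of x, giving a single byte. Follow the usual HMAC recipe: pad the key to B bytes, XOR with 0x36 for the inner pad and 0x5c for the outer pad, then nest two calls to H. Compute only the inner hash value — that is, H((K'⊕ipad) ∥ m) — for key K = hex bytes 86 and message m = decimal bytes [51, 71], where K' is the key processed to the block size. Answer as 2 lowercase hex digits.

Key hex bytes 86 is 1 byte ≤ B = 3; zero-pad to 3 bytes: K' = 86 00 00.
K' ⊕ ipad = b0 36 36.
Inner input = b0 36 36 ∥ 33 47.
Inner hash: XOR b0⊕36⊕36⊕33⊕47 = c4.

c4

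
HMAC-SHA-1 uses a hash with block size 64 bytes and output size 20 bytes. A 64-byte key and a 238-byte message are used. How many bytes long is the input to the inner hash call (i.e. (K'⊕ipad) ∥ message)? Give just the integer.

Key is 64 ≤ 64 bytes, zero-padded: |K'| = 64.
Inner input = (K'⊕ipad) ∥ m → 64 + 238 = 302 bytes.

302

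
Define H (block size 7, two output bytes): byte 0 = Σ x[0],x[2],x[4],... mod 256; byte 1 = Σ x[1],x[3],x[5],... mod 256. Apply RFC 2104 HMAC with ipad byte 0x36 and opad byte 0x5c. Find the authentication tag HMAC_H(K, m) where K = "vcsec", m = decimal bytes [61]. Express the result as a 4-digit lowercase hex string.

Key "vcsec" = 76 63 73 65 63 is 5 bytes ≤ B = 7; zero-pad to 7 bytes: K' = 76 63 73 65 63 00 00.
K' ⊕ ipad = 40 55 45 53 55 36 36.  K' ⊕ opad = 2a 3f 2f 39 3f 5c 5c.
Inner input = (K'⊕ipad) ∥ m = 40 55 45 53 55 36 36 ∥ 3d.
Inner hash: even-index sum = 272 mod 256 = 16; odd-index sum = 283 mod 256 = 27 → 10 1b.
Outer input = (K'⊕opad) ∥ inner = 2a 3f 2f 39 3f 5c 5c ∥ 10 1b.
Outer hash (tag): even-index sum = 271 mod 256 = 15; odd-index sum = 228 mod 256 = 228 → 0f e4.

0fe4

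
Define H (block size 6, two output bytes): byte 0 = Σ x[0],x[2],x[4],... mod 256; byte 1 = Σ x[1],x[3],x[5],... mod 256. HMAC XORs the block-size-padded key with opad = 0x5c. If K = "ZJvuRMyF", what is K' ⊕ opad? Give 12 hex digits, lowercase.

Key "ZJvuRMyF" = 5a 4a 76 75 52 4d 79 46 is 8 bytes > B = 6, so hash it first: H(key) = 9b 52, then zero-pad to 6 bytes: K' = 9b 52 00 00 00 00.
XOR each byte with 0x5c: 9b⊕5c=c7, 52⊕5c=0e, 00⊕5c=5c, 00⊕5c=5c, 00⊕5c=5c, 00⊕5c=5c.

c70e5c5c5c5c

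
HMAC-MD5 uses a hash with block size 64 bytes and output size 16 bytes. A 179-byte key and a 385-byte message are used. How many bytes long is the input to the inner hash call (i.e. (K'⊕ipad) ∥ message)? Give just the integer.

Key is 179 > 64 bytes, so it is hashed to 16 bytes then zero-padded to 64: |K'| = 64.
Inner input = (K'⊕ipad) ∥ m → 64 + 385 = 449 bytes.

449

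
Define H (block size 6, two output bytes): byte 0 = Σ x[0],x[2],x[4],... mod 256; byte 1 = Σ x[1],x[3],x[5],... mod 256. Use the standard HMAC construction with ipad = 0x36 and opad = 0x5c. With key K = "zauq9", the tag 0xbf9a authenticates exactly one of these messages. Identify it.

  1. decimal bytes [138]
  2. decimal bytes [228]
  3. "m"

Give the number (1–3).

3

Key "zauq9" = 7a 61 75 71 39 is 5 bytes ≤ B = 6; zero-pad to 6 bytes: K' = 7a 61 75 71 39 00.
K' ⊕ ipad = 4c 57 43 47 0f 36; K' ⊕ opad = 26 3d 29 2d 65 5c.
m1: inner = H(4c 57 43 47 0f 36 8a) = 28 d4; tag = H(26 3d 29 2d 65 5c 28 d4) = dc9a
m2: inner = H(4c 57 43 47 0f 36 e4) = 82 d4; tag = H(26 3d 29 2d 65 5c 82 d4) = 369a
m3: inner = H(4c 57 43 47 0f 36 6d) = 0b d4; tag = H(26 3d 29 2d 65 5c 0b d4) = bf9a ← matches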